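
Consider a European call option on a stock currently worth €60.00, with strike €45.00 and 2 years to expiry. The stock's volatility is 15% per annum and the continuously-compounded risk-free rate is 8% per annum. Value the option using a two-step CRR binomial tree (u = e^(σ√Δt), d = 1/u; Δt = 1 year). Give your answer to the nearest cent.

€21.69

CRR parameters: u = e^(σ√Δt) = e^(0.15·√1) = 1.1618, d = 1/u = 0.8607
Per-period rate: rΔt = 0.08·1 = 0.08, so R = e^0.08 = 1.0833
Risk-neutral probability p = (e^0.08 − 0.8607)/(1.1618 − 0.8607) = 0.2226/0.3011 = 0.7392
Terminal stock prices: S_uu = 80.99, S_ud = 60, S_dd = 44.45
Terminal payoffs (S − K): max(35.99, 0) = 35.99, max(15, 0) = 15, max(-0.5509, 0) = 0
Node u (S = 69.71): V_u = e^(−0.08)·[0.7392·35.9915 + 0.2608·15.0000] = 28.1698
Node d (S = 51.64): V_d = e^(−0.08)·[0.7392·15.0000 + 0.2608·0.0000] = 10.2349
Node 0 (S = 60): V_0 = e^(−0.08)·[0.7392·28.1698 + 0.2608·10.2349] = 21.6855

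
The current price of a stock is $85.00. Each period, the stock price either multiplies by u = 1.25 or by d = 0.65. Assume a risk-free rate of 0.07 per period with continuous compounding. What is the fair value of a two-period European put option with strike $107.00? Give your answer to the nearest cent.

Risk-neutral probability p = (e^0.07 − 0.65)/(1.25 − 0.65) = 0.4225/0.6000 = 0.7042
Terminal stock prices: S_uu = 132.8, S_ud = 69.06, S_dd = 35.91
Terminal payoffs (K − S): max(-25.81, 0) = 0, max(37.94, 0) = 37.94, max(71.09, 0) = 71.09
Node u (S = 106.2): V_u = e^(−0.07)·[0.7042·0.0000 + 0.2958·37.9375] = 10.4639
Node d (S = 55.25): V_d = e^(−0.07)·[0.7042·37.9375 + 0.2958·71.0875] = 44.5161
Node 0 (S = 85): V_0 = e^(−0.07)·[0.7042·10.4639 + 0.2958·44.5161] = 19.1488

$19.15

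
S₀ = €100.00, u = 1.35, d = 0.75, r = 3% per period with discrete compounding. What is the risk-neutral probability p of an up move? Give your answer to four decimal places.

p = 0.4667

Risk-neutral probability p = (1 + 0.03 − 0.75)/(1.35 − 0.75) = 0.2800/0.6000 = 0.4667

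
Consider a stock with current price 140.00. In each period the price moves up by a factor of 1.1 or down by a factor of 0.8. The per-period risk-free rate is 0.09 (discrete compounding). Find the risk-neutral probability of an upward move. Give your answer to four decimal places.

Risk-neutral probability p = (1 + 0.09 − 0.8)/(1.1 − 0.8) = 0.2900/0.3000 = 0.9667

p = 0.9667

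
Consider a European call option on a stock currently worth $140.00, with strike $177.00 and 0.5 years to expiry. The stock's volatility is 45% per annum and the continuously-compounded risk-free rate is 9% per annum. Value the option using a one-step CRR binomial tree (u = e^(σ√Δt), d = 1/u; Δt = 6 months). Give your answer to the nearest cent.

CRR parameters: u = e^(σ√Δt) = e^(0.45·√0.5) = 1.3746, d = 1/u = 0.7275
Per-period rate: rΔt = 0.09·0.5 = 0.045, so R = e^0.045 = 1.0460
Risk-neutral probability p = (e^0.045 − 0.7275)/(1.3746 − 0.7275) = 0.3186/0.6472 = 0.4922
Terminal stock prices: S_u = 192.5, S_d = 101.8
Terminal payoffs (S − K): max(15.45, 0) = 15.45, max(-75.16, 0) = 0
Node 0 (S = 140): V_0 = e^(−0.045)·[0.4922·15.4508 + 0.5078·0.0000] = 7.2708

$7.27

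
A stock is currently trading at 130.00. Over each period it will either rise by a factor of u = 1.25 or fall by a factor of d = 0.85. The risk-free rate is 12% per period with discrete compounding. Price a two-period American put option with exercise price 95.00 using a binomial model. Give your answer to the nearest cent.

Risk-neutral probability p = (1 + 0.12 − 0.85)/(1.25 − 0.85) = 0.2700/0.4000 = 0.6750
Terminal stock prices: S_uu = 203.1, S_ud = 138.1, S_dd = 93.92
Terminal payoffs (K − S): max(-108.1, 0) = 0, max(-43.12, 0) = 0, max(1.075, 0) = 1.075
Node u (S = 162.5): continuation = 1/1.12·[0.6750·0.0000 + 0.3250·0.0000] = 0.0000; exercise value = 0.0000 ≤ continuation, so V_u = 0.0000
Node d (S = 110.5): continuation = 1/1.12·[0.6750·0.0000 + 0.3250·1.0750] = 0.3119; exercise value = 0.0000 ≤ continuation, so V_d = 0.3119
Node 0 (S = 130): continuation = 1/1.12·[0.6750·0.0000 + 0.3250·0.3119] = 0.0905; exercise value = 0.0000 ≤ continuation, so V_0 = 0.0905

0.09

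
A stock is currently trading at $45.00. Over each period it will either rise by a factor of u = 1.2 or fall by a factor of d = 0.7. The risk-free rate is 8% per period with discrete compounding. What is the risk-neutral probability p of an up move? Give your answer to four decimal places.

p = 0.7600

Risk-neutral probability p = (1 + 0.08 − 0.7)/(1.2 − 0.7) = 0.3800/0.5000 = 0.7600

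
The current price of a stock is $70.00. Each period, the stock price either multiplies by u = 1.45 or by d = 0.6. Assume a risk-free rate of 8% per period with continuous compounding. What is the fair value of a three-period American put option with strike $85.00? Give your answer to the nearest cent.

$22.16

Risk-neutral probability p = (e^0.08 − 0.6)/(1.45 − 0.6) = 0.4833/0.8500 = 0.5686
Terminal stock prices: S_uuu = 213.4, S_uud = 88.31, S_udd = 36.54, S_ddd = 15.12
Terminal payoffs (K − S): max(-128.4, 0) = 0, max(-3.305, 0) = 0, max(48.46, 0) = 48.46, max(69.88, 0) = 69.88
Node uu (S = 147.2): continuation = e^(−0.08)·[0.5686·0.0000 + 0.4314·0.0000] = 0.0000; exercise value = 0.0000 ≤ continuation, so V_uu = 0.0000
Node ud (S = 60.9): continuation = e^(−0.08)·[0.5686·0.0000 + 0.4314·48.4600] = 19.2995; exercise value = 24.1000 > continuation, so V_ud = 24.1000 (exercise)
Node dd (S = 25.2): continuation = e^(−0.08)·[0.5686·48.4600 + 0.4314·69.8800] = 53.2649; exercise value = 59.8000 > continuation, so V_dd = 59.8000 (exercise)
Node u (S = 101.5): continuation = e^(−0.08)·[0.5686·0.0000 + 0.4314·24.1000] = 9.5980; exercise value = 0.0000 ≤ continuation, so V_u = 9.5980
Node d (S = 42): continuation = e^(−0.08)·[0.5686·24.1000 + 0.4314·59.8000] = 36.4649; exercise value = 43.0000 > continuation, so V_d = 43.0000 (exercise)
Node 0 (S = 70): continuation = e^(−0.08)·[0.5686·9.5980 + 0.4314·43.0000] = 22.1627; exercise value = 15.0000 ≤ continuation, so V_0 = 22.1627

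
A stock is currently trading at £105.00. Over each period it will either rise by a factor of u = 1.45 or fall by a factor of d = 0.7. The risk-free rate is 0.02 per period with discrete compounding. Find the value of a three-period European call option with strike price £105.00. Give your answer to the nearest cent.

Risk-neutral probability p = (1 + 0.02 − 0.7)/(1.45 − 0.7) = 0.3200/0.7500 = 0.4267
Terminal stock prices: S_uuu = 320.1, S_uud = 154.5, S_udd = 74.6, S_ddd = 36.01
Terminal payoffs (S − K): max(215.1, 0) = 215.1, max(49.53, 0) = 49.53, max(-30.4, 0) = 0, max(-68.99, 0) = 0
Node uu (S = 220.8): V_uu = 1/1.02·[0.4267·215.1056 + 0.5733·49.5337] = 117.8213
Node ud (S = 106.6): V_ud = 1/1.02·[0.4267·49.5337 + 0.5733·0.0000] = 20.7200
Node dd (S = 51.45): V_dd = 1/1.02·[0.4267·0.0000 + 0.5733·0.0000] = 0.0000
Node u (S = 152.2): V_u = 1/1.02·[0.4267·117.8213 + 0.5733·20.7200] = 60.9313
Node d (S = 73.5): V_d = 1/1.02·[0.4267·20.7200 + 0.5733·0.0000] = 8.6672
Node 0 (S = 105): V_0 = 1/1.02·[0.4267·60.9313 + 0.5733·8.6672] = 30.3593

£30.36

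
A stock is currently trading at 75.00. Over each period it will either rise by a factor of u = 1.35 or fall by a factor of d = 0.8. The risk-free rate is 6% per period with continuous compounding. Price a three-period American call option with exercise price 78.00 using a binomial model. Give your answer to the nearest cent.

18.93

Risk-neutral probability p = (e^0.06 − 0.8)/(1.35 − 0.8) = 0.2618/0.5500 = 0.4761
Terminal stock prices: S_uuu = 184.5, S_uud = 109.4, S_udd = 64.8, S_ddd = 38.4
Terminal payoffs (S − K): max(106.5, 0) = 106.5, max(31.35, 0) = 31.35, max(-13.2, 0) = 0, max(-39.6, 0) = 0
Node uu (S = 136.7): continuation = e^(−0.06)·[0.4761·106.5281 + 0.5239·31.3500] = 63.2299; exercise value = 58.6875 ≤ continuation, so V_uu = 63.2299
Node ud (S = 81): continuation = e^(−0.06)·[0.4761·31.3500 + 0.5239·0.0000] = 14.0555; exercise value = 3.0000 ≤ continuation, so V_ud = 14.0555
Node dd (S = 48): continuation = e^(−0.06)·[0.4761·0.0000 + 0.5239·0.0000] = 0.0000; exercise value = 0.0000 ≤ continuation, so V_dd = 0.0000
Node u (S = 101.2): continuation = e^(−0.06)·[0.4761·63.2299 + 0.5239·14.0555] = 35.2839; exercise value = 23.2500 ≤ continuation, so V_u = 35.2839
Node d (S = 60): continuation = e^(−0.06)·[0.4761·14.0555 + 0.5239·0.0000] = 6.3017; exercise value = 0.0000 ≤ continuation, so V_d = 6.3017
Node 0 (S = 75): continuation = e^(−0.06)·[0.4761·35.2839 + 0.5239·6.3017] = 18.9287; exercise value = 0.0000 ≤ continuation, so V_0 = 18.9287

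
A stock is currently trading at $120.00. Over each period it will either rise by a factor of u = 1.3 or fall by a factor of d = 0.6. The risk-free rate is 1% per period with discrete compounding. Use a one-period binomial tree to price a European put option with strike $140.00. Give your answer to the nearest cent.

$27.89

Risk-neutral probability p = (1 + 0.01 − 0.6)/(1.3 − 0.6) = 0.4100/0.7000 = 0.5857
Terminal stock prices: S_u = 156, S_d = 72
Terminal payoffs (K − S): max(-16, 0) = 0, max(68, 0) = 68
Node 0 (S = 120): V_0 = 1/1.01·[0.5857·0.0000 + 0.4143·68.0000] = 27.8925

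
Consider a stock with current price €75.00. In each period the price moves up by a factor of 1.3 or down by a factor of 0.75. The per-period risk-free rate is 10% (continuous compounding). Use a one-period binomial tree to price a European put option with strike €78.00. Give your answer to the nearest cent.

Risk-neutral probability p = (e^0.1 − 0.75)/(1.3 − 0.75) = 0.3552/0.5500 = 0.6458
Terminal stock prices: S_u = 97.5, S_d = 56.25
Terminal payoffs (K − S): max(-19.5, 0) = 0, max(21.75, 0) = 21.75
Node 0 (S = 75): V_0 = e^(−0.1)·[0.6458·0.0000 + 0.3542·21.7500] = 6.9714

€6.97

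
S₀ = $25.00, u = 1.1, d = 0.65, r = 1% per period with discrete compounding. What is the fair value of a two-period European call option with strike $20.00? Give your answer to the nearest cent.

Risk-neutral probability p = (1 + 0.01 − 0.65)/(1.1 − 0.65) = 0.3600/0.4500 = 0.8000
Terminal stock prices: S_uu = 30.25, S_ud = 17.88, S_dd = 10.56
Terminal payoffs (S − K): max(10.25, 0) = 10.25, max(-2.125, 0) = 0, max(-9.437, 0) = 0
Node u (S = 27.5): V_u = 1/1.01·[0.8000·10.2500 + 0.2000·0.0000] = 8.1188
Node d (S = 16.25): V_d = 1/1.01·[0.8000·0.0000 + 0.2000·0.0000] = 0.0000
Node 0 (S = 25): V_0 = 1/1.01·[0.8000·8.1188 + 0.2000·0.0000] = 6.4307

$6.43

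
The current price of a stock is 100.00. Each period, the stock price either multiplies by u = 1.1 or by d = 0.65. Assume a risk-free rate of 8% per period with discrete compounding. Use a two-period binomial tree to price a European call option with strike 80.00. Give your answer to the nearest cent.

Risk-neutral probability p = (1 + 0.08 − 0.65)/(1.1 − 0.65) = 0.4300/0.4500 = 0.9556
Terminal stock prices: S_uu = 121, S_ud = 71.5, S_dd = 42.25
Terminal payoffs (S − K): max(41, 0) = 41, max(-8.5, 0) = 0, max(-37.75, 0) = 0
Node u (S = 110): V_u = 1/1.08·[0.9556·41.0000 + 0.0444·0.0000] = 36.2757
Node d (S = 65): V_d = 1/1.08·[0.9556·0.0000 + 0.0444·0.0000] = 0.0000
Node 0 (S = 100): V_0 = 1/1.08·[0.9556·36.2757 + 0.0444·0.0000] = 32.0958

32.10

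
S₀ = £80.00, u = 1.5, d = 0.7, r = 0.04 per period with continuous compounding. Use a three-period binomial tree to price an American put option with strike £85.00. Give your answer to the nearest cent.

Risk-neutral probability p = (e^0.04 − 0.7)/(1.5 − 0.7) = 0.3408/0.8000 = 0.4260
Terminal stock prices: S_uuu = 270, S_uud = 126, S_udd = 58.8, S_ddd = 27.44
Terminal payoffs (K − S): max(-185, 0) = 0, max(-41, 0) = 0, max(26.2, 0) = 26.2, max(57.56, 0) = 57.56
Node uu (S = 180): continuation = e^(−0.04)·[0.4260·0.0000 + 0.5740·0.0000] = 0.0000; exercise value = 0.0000 ≤ continuation, so V_uu = 0.0000
Node ud (S = 84): continuation = e^(−0.04)·[0.4260·0.0000 + 0.5740·26.2000] = 14.4488; exercise value = 1.0000 ≤ continuation, so V_ud = 14.4488
Node dd (S = 39.2): continuation = e^(−0.04)·[0.4260·26.2000 + 0.5740·57.5600] = 42.4671; exercise value = 45.8000 > continuation, so V_dd = 45.8000 (exercise)
Node u (S = 120): continuation = e^(−0.04)·[0.4260·0.0000 + 0.5740·14.4488] = 7.9682; exercise value = 0.0000 ≤ continuation, so V_u = 7.9682
Node d (S = 56): continuation = e^(−0.04)·[0.4260·14.4488 + 0.5740·45.8000] = 31.1718; exercise value = 29.0000 ≤ continuation, so V_d = 31.1718
Node 0 (S = 80): continuation = e^(−0.04)·[0.4260·7.9682 + 0.5740·31.1718] = 20.4521; exercise value = 5.0000 ≤ continuation, so V_0 = 20.4521

£20.45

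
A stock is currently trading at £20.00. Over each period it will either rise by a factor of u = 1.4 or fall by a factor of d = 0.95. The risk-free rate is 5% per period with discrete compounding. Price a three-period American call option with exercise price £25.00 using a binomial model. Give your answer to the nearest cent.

Risk-neutral probability p = (1 + 0.05 − 0.95)/(1.4 − 0.95) = 0.1000/0.4500 = 0.2222
Terminal stock prices: S_uuu = 54.88, S_uud = 37.24, S_udd = 25.27, S_ddd = 17.15
Terminal payoffs (S − K): max(29.88, 0) = 29.88, max(12.24, 0) = 12.24, max(0.27, 0) = 0.27, max(-7.853, 0) = 0
Node uu (S = 39.2): continuation = 1/1.05·[0.2222·29.8800 + 0.7778·12.2400] = 15.3905; exercise value = 14.2000 ≤ continuation, so V_uu = 15.3905
Node ud (S = 26.6): continuation = 1/1.05·[0.2222·12.2400 + 0.7778·0.2700] = 2.7905; exercise value = 1.6000 ≤ continuation, so V_ud = 2.7905
Node dd (S = 18.05): continuation = 1/1.05·[0.2222·0.2700 + 0.7778·0.0000] = 0.0571; exercise value = 0.0000 ≤ continuation, so V_dd = 0.0571
Node u (S = 28): continuation = 1/1.05·[0.2222·15.3905 + 0.7778·2.7905] = 5.3243; exercise value = 3.0000 ≤ continuation, so V_u = 5.3243
Node d (S = 19): continuation = 1/1.05·[0.2222·2.7905 + 0.7778·0.0571] = 0.6329; exercise value = 0.0000 ≤ continuation, so V_d = 0.6329
Node 0 (S = 20): continuation = 1/1.05·[0.2222·5.3243 + 0.7778·0.6329] = 1.5956; exercise value = 0.0000 ≤ continuation, so V_0 = 1.5956

£1.60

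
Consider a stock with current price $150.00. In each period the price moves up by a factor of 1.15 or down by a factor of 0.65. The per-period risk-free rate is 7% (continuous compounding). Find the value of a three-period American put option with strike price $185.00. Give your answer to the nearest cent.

Risk-neutral probability p = (e^0.07 − 0.65)/(1.15 − 0.65) = 0.4225/0.5000 = 0.8450
Terminal stock prices: S_uuu = 228.1, S_uud = 128.9, S_udd = 72.88, S_ddd = 41.19
Terminal payoffs (K − S): max(-43.13, 0) = 0, max(56.06, 0) = 56.06, max(112.1, 0) = 112.1, max(143.8, 0) = 143.8
Node uu (S = 198.4): continuation = e^(−0.07)·[0.8450·0.0000 + 0.1550·56.0563] = 8.1005; exercise value = 0.0000 ≤ continuation, so V_uu = 8.1005
Node ud (S = 112.1): continuation = e^(−0.07)·[0.8450·56.0563 + 0.1550·112.1187] = 60.3679; exercise value = 72.8750 > continuation, so V_ud = 72.8750 (exercise)
Node dd (S = 63.38): continuation = e^(−0.07)·[0.8450·112.1187 + 0.1550·143.8063] = 109.1179; exercise value = 121.6250 > continuation, so V_dd = 121.6250 (exercise)
Node u (S = 172.5): continuation = e^(−0.07)·[0.8450·8.1005 + 0.1550·72.8750] = 16.9131; exercise value = 12.5000 ≤ continuation, so V_u = 16.9131
Node d (S = 97.5): continuation = e^(−0.07)·[0.8450·72.8750 + 0.1550·121.6250] = 74.9929; exercise value = 87.5000 > continuation, so V_d = 87.5000 (exercise)
Node 0 (S = 150): continuation = e^(−0.07)·[0.8450·16.9131 + 0.1550·87.5000] = 25.9699; exercise value = 35.0000 > continuation, so V_0 = 35.0000 (exercise)

$35.00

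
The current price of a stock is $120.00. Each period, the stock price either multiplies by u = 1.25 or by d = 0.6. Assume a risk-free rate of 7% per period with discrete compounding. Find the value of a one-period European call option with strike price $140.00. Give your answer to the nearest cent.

$6.76

Risk-neutral probability p = (1 + 0.07 − 0.6)/(1.25 − 0.6) = 0.4700/0.6500 = 0.7231
Terminal stock prices: S_u = 150, S_d = 72
Terminal payoffs (S − K): max(10, 0) = 10, max(-68, 0) = 0
Node 0 (S = 120): V_0 = 1/1.07·[0.7231·10.0000 + 0.2769·0.0000] = 6.7577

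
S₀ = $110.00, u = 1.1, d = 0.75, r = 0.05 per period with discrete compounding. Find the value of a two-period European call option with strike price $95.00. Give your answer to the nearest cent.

Risk-neutral probability p = (1 + 0.05 − 0.75)/(1.1 − 0.75) = 0.3000/0.3500 = 0.8571
Terminal stock prices: S_uu = 133.1, S_ud = 90.75, S_dd = 61.88
Terminal payoffs (S − K): max(38.1, 0) = 38.1, max(-4.25, 0) = 0, max(-33.12, 0) = 0
Node u (S = 121): V_u = 1/1.05·[0.8571·38.1000 + 0.1429·0.0000] = 31.1020
Node d (S = 82.5): V_d = 1/1.05·[0.8571·0.0000 + 0.1429·0.0000] = 0.0000
Node 0 (S = 110): V_0 = 1/1.05·[0.8571·31.1020 + 0.1429·0.0000] = 25.3894

$25.39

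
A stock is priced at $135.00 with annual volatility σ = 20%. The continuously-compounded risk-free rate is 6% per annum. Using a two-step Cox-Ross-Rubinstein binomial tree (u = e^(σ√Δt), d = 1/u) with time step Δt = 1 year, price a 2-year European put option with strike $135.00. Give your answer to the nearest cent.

$6.20

CRR parameters: u = e^(σ√Δt) = e^(0.2·√1) = 1.2214, d = 1/u = 0.8187
Per-period rate: rΔt = 0.06·1 = 0.06, so R = e^0.06 = 1.0618
Risk-neutral probability p = (e^0.06 − 0.8187)/(1.2214 − 0.8187) = 0.2431/0.4027 = 0.6037
Terminal stock prices: S_uu = 201.4, S_ud = 135, S_dd = 90.49
Terminal payoffs (K − S): max(-66.4, 0) = 0, max(0, 0) = 0, max(44.51, 0) = 44.51
Node u (S = 164.9): V_u = e^(−0.06)·[0.6037·0.0000 + 0.3963·0.0000] = 0.0000
Node d (S = 110.5): V_d = e^(−0.06)·[0.6037·0.0000 + 0.3963·44.5068] = 16.6096
Node 0 (S = 135): V_0 = e^(−0.06)·[0.6037·0.0000 + 0.3963·16.6096] = 6.1985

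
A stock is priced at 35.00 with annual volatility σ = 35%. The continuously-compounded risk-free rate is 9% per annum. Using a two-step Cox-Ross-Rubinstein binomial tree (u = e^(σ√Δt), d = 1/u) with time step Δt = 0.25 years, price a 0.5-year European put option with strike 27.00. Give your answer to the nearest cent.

0.51

CRR parameters: u = e^(σ√Δt) = e^(0.35·√0.25) = 1.1912, d = 1/u = 0.8395
Per-period rate: rΔt = 0.09·0.25 = 0.0225, so R = e^0.0225 = 1.0228
Risk-neutral probability p = (e^0.0225 − 0.8395)/(1.1912 − 0.8395) = 0.1833/0.3518 = 0.5210
Terminal stock prices: S_uu = 49.67, S_ud = 35, S_dd = 24.66
Terminal payoffs (K − S): max(-22.67, 0) = 0, max(-8, 0) = 0, max(2.336, 0) = 2.336
Node u (S = 41.69): V_u = e^(−0.0225)·[0.5210·0.0000 + 0.4790·0.0000] = 0.0000
Node d (S = 29.38): V_d = e^(−0.0225)·[0.5210·0.0000 + 0.4790·2.3359] = 1.0939
Node 0 (S = 35): V_0 = e^(−0.0225)·[0.5210·0.0000 + 0.4790·1.0939] = 0.5123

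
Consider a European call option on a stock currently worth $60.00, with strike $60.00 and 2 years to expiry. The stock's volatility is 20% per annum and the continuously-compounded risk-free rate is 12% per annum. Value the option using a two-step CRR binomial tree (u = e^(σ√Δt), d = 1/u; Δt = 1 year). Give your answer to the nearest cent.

CRR parameters: u = e^(σ√Δt) = e^(0.2·√1) = 1.2214, d = 1/u = 0.8187
Per-period rate: rΔt = 0.12·1 = 0.12, so R = e^0.12 = 1.1275
Risk-neutral probability p = (e^0.12 − 0.8187)/(1.2214 − 0.8187) = 0.3088/0.4027 = 0.7668
Terminal stock prices: S_uu = 89.51, S_ud = 60, S_dd = 40.22
Terminal payoffs (S − K): max(29.51, 0) = 29.51, max(0, 0) = 0, max(-19.78, 0) = 0
Node u (S = 73.28): V_u = e^(−0.12)·[0.7668·29.5095 + 0.2332·0.0000] = 20.0689
Node d (S = 49.12): V_d = e^(−0.12)·[0.7668·0.0000 + 0.2332·0.0000] = 0.0000
Node 0 (S = 60): V_0 = e^(−0.12)·[0.7668·20.0689 + 0.2332·0.0000] = 13.6486

$13.65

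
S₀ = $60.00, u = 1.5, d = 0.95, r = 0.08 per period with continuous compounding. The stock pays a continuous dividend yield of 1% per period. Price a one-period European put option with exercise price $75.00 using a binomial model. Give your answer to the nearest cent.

$12.91

Per-period risk-free factor R = e^0.08 = 1.0833; dividend-adjusted growth = e^(0.08−0.01) = 1.0725.
Risk-neutral probability p = (1.0725 − 0.95)/(1.5 − 0.95) = 0.1225/0.5500 = 0.2227
Terminal stock prices: S_u = 90, S_d = 57
Terminal payoffs (K − S): max(-15, 0) = 0, max(18, 0) = 18
Node 0 (S = 60): V_0 = e^(−0.08)·[0.2227·0.0000 + 0.7773·18.0000] = 12.9150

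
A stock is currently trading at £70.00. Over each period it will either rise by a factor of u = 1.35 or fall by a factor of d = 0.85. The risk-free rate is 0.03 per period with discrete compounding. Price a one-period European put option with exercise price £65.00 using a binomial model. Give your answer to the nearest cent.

£3.42

Risk-neutral probability p = (1 + 0.03 − 0.85)/(1.35 − 0.85) = 0.1800/0.5000 = 0.3600
Terminal stock prices: S_u = 94.5, S_d = 59.5
Terminal payoffs (K − S): max(-29.5, 0) = 0, max(5.5, 0) = 5.5
Node 0 (S = 70): V_0 = 1/1.03·[0.3600·0.0000 + 0.6400·5.5000] = 3.4175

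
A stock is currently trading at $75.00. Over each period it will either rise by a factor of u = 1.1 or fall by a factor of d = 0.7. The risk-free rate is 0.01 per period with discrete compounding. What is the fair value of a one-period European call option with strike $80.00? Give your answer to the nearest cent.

Risk-neutral probability p = (1 + 0.01 − 0.7)/(1.1 − 0.7) = 0.3100/0.4000 = 0.7750
Terminal stock prices: S_u = 82.5, S_d = 52.5
Terminal payoffs (S − K): max(2.5, 0) = 2.5, max(-27.5, 0) = 0
Node 0 (S = 75): V_0 = 1/1.01·[0.7750·2.5000 + 0.2250·0.0000] = 1.9183

$1.92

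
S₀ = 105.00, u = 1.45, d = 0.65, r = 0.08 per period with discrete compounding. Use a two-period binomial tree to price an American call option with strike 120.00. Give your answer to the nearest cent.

Risk-neutral probability p = (1 + 0.08 − 0.65)/(1.45 − 0.65) = 0.4300/0.8000 = 0.5375
Terminal stock prices: S_uu = 220.8, S_ud = 98.96, S_dd = 44.36
Terminal payoffs (S − K): max(100.8, 0) = 100.8, max(-21.04, 0) = 0, max(-75.64, 0) = 0
Node u (S = 152.2): continuation = 1/1.08·[0.5375·100.7625 + 0.4625·0.0000] = 50.1480; exercise value = 32.2500 ≤ continuation, so V_u = 50.1480
Node d (S = 68.25): continuation = 1/1.08·[0.5375·0.0000 + 0.4625·0.0000] = 0.0000; exercise value = 0.0000 ≤ continuation, so V_d = 0.0000
Node 0 (S = 105): continuation = 1/1.08·[0.5375·50.1480 + 0.4625·0.0000] = 24.9579; exercise value = 0.0000 ≤ continuation, so V_0 = 24.9579

24.96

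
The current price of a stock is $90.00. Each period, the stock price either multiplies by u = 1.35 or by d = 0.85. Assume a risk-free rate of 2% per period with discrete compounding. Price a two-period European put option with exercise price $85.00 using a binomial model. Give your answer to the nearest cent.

Risk-neutral probability p = (1 + 0.02 − 0.85)/(1.35 − 0.85) = 0.1700/0.5000 = 0.3400
Terminal stock prices: S_uu = 164, S_ud = 103.3, S_dd = 65.02
Terminal payoffs (K − S): max(-79.03, 0) = 0, max(-18.28, 0) = 0, max(19.98, 0) = 19.98
Node u (S = 121.5): V_u = 1/1.02·[0.3400·0.0000 + 0.6600·0.0000] = 0.0000
Node d (S = 76.5): V_d = 1/1.02·[0.3400·0.0000 + 0.6600·19.9750] = 12.9250
Node 0 (S = 90): V_0 = 1/1.02·[0.3400·0.0000 + 0.6600·12.9250] = 8.3632

$8.36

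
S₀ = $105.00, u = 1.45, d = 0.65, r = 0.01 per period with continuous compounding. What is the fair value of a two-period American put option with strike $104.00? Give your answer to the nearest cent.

$20.69

Risk-neutral probability p = (e^0.01 − 0.65)/(1.45 − 0.65) = 0.3601/0.8000 = 0.4501
Terminal stock prices: S_uu = 220.8, S_ud = 98.96, S_dd = 44.36
Terminal payoffs (K − S): max(-116.8, 0) = 0, max(5.037, 0) = 5.037, max(59.64, 0) = 59.64
Node u (S = 152.2): continuation = e^(−0.01)·[0.4501·0.0000 + 0.5499·5.0375] = 2.7427; exercise value = 0.0000 ≤ continuation, so V_u = 2.7427
Node d (S = 68.25): continuation = e^(−0.01)·[0.4501·5.0375 + 0.5499·59.6375] = 34.7152; exercise value = 35.7500 > continuation, so V_d = 35.7500 (exercise)
Node 0 (S = 105): continuation = e^(−0.01)·[0.4501·2.7427 + 0.5499·35.7500] = 20.6868; exercise value = 0.0000 ≤ continuation, so V_0 = 20.6868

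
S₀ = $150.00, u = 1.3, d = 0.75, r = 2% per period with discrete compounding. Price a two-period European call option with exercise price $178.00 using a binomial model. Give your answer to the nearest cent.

$17.49

Risk-neutral probability p = (1 + 0.02 − 0.75)/(1.3 − 0.75) = 0.2700/0.5500 = 0.4909
Terminal stock prices: S_uu = 253.5, S_ud = 146.2, S_dd = 84.38
Terminal payoffs (S − K): max(75.5, 0) = 75.5, max(-31.75, 0) = 0, max(-93.62, 0) = 0
Node u (S = 195): V_u = 1/1.02·[0.4909·75.5000 + 0.5091·0.0000] = 36.3369
Node d (S = 112.5): V_d = 1/1.02·[0.4909·0.0000 + 0.5091·0.0000] = 0.0000
Node 0 (S = 150): V_0 = 1/1.02·[0.4909·36.3369 + 0.5091·0.0000] = 17.4883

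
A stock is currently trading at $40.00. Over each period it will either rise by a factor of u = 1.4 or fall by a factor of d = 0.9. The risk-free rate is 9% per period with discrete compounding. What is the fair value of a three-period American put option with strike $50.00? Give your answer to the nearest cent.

$10.00

Risk-neutral probability p = (1 + 0.09 − 0.9)/(1.4 − 0.9) = 0.1900/0.5000 = 0.3800
Terminal stock prices: S_uuu = 109.8, S_uud = 70.56, S_udd = 45.36, S_ddd = 29.16
Terminal payoffs (K − S): max(-59.76, 0) = 0, max(-20.56, 0) = 0, max(4.64, 0) = 4.64, max(20.84, 0) = 20.84
Node uu (S = 78.4): continuation = 1/1.09·[0.3800·0.0000 + 0.6200·0.0000] = 0.0000; exercise value = 0.0000 ≤ continuation, so V_uu = 0.0000
Node ud (S = 50.4): continuation = 1/1.09·[0.3800·0.0000 + 0.6200·4.6400] = 2.6393; exercise value = 0.0000 ≤ continuation, so V_ud = 2.6393
Node dd (S = 32.4): continuation = 1/1.09·[0.3800·4.6400 + 0.6200·20.8400] = 13.4716; exercise value = 17.6000 > continuation, so V_dd = 17.6000 (exercise)
Node u (S = 56): continuation = 1/1.09·[0.3800·0.0000 + 0.6200·2.6393] = 1.5012; exercise value = 0.0000 ≤ continuation, so V_u = 1.5012
Node d (S = 36): continuation = 1/1.09·[0.3800·2.6393 + 0.6200·17.6000] = 10.9311; exercise value = 14.0000 > continuation, so V_d = 14.0000 (exercise)
Node 0 (S = 40): continuation = 1/1.09·[0.3800·1.5012 + 0.6200·14.0000] = 8.4867; exercise value = 10.0000 > continuation, so V_0 = 10.0000 (exercise)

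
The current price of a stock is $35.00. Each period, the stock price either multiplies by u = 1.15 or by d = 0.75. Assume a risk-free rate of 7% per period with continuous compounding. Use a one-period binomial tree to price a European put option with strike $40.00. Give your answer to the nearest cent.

Risk-neutral probability p = (e^0.07 − 0.75)/(1.15 − 0.75) = 0.3225/0.4000 = 0.8063
Terminal stock prices: S_u = 40.25, S_d = 26.25
Terminal payoffs (K − S): max(-0.25, 0) = 0, max(13.75, 0) = 13.75
Node 0 (S = 35): V_0 = e^(−0.07)·[0.8063·0.0000 + 0.1937·13.7500] = 2.4837

$2.48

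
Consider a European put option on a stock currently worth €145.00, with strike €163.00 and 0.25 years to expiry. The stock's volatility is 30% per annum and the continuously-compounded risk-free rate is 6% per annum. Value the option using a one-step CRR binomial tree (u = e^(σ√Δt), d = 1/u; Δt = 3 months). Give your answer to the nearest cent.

€18.33

CRR parameters: u = e^(σ√Δt) = e^(0.3·√0.25) = 1.1618, d = 1/u = 0.8607
Per-period rate: rΔt = 0.06·0.25 = 0.015, so R = e^0.015 = 1.0151
Risk-neutral probability p = (e^0.015 − 0.8607)/(1.1618 − 0.8607) = 0.1544/0.3011 = 0.5128
Terminal stock prices: S_u = 168.5, S_d = 124.8
Terminal payoffs (K − S): max(-5.466, 0) = 0, max(38.2, 0) = 38.2
Node 0 (S = 145): V_0 = e^(−0.015)·[0.5128·0.0000 + 0.4872·38.1973] = 18.3342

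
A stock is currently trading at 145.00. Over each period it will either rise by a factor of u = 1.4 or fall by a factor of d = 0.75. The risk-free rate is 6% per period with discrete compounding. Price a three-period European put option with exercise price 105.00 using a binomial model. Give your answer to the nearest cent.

Risk-neutral probability p = (1 + 0.06 − 0.75)/(1.4 − 0.75) = 0.3100/0.6500 = 0.4769
Terminal stock prices: S_uuu = 397.9, S_uud = 213.1, S_udd = 114.2, S_ddd = 61.17
Terminal payoffs (K − S): max(-292.9, 0) = 0, max(-108.1, 0) = 0, max(-9.188, 0) = 0, max(43.83, 0) = 43.83
Node uu (S = 284.2): V_uu = 1/1.06·[0.4769·0.0000 + 0.5231·0.0000] = 0.0000
Node ud (S = 152.2): V_ud = 1/1.06·[0.4769·0.0000 + 0.5231·0.0000] = 0.0000
Node dd (S = 81.56): V_dd = 1/1.06·[0.4769·0.0000 + 0.5231·43.8281] = 21.6278
Node u (S = 203): V_u = 1/1.06·[0.4769·0.0000 + 0.5231·0.0000] = 0.0000
Node d (S = 108.8): V_d = 1/1.06·[0.4769·0.0000 + 0.5231·21.6278] = 10.6727
Node 0 (S = 145): V_0 = 1/1.06·[0.4769·0.0000 + 0.5231·10.6727] = 5.2666

5.27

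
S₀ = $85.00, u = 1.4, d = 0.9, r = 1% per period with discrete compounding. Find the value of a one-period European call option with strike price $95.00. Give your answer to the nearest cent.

Risk-neutral probability p = (1 + 0.01 − 0.9)/(1.4 − 0.9) = 0.1100/0.5000 = 0.2200
Terminal stock prices: S_u = 119, S_d = 76.5
Terminal payoffs (S − K): max(24, 0) = 24, max(-18.5, 0) = 0
Node 0 (S = 85): V_0 = 1/1.01·[0.2200·24.0000 + 0.7800·0.0000] = 5.2277

$5.23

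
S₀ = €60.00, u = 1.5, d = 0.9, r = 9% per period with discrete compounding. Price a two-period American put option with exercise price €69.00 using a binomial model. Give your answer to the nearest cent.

Risk-neutral probability p = (1 + 0.09 − 0.9)/(1.5 − 0.9) = 0.1900/0.6000 = 0.3167
Terminal stock prices: S_uu = 135, S_ud = 81, S_dd = 48.6
Terminal payoffs (K − S): max(-66, 0) = 0, max(-12, 0) = 0, max(20.4, 0) = 20.4
Node u (S = 90): continuation = 1/1.09·[0.3167·0.0000 + 0.6833·0.0000] = 0.0000; exercise value = 0.0000 ≤ continuation, so V_u = 0.0000
Node d (S = 54): continuation = 1/1.09·[0.3167·0.0000 + 0.6833·20.4000] = 12.7890; exercise value = 15.0000 > continuation, so V_d = 15.0000 (exercise)
Node 0 (S = 60): continuation = 1/1.09·[0.3167·0.0000 + 0.6833·15.0000] = 9.4037; exercise value = 9.0000 ≤ continuation, so V_0 = 9.4037

€9.40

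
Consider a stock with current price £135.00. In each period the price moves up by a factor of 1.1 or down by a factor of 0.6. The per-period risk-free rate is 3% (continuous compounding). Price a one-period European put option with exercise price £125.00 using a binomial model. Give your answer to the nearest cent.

Risk-neutral probability p = (e^0.03 − 0.6)/(1.1 − 0.6) = 0.4305/0.5000 = 0.8609
Terminal stock prices: S_u = 148.5, S_d = 81
Terminal payoffs (K − S): max(-23.5, 0) = 0, max(44, 0) = 44
Node 0 (S = 135): V_0 = e^(−0.03)·[0.8609·0.0000 + 0.1391·44.0000] = 5.9391

£5.94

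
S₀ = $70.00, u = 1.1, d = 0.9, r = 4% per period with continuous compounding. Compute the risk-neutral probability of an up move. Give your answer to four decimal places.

Risk-neutral probability p = (e^0.04 − 0.9)/(1.1 − 0.9) = 0.1408/0.2000 = 0.7041

p = 0.7041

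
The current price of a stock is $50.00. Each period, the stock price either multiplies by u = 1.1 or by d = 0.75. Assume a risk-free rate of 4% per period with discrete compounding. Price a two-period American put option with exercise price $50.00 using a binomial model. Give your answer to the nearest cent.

Risk-neutral probability p = (1 + 0.04 − 0.75)/(1.1 − 0.75) = 0.2900/0.3500 = 0.8286
Terminal stock prices: S_uu = 60.5, S_ud = 41.25, S_dd = 28.12
Terminal payoffs (K − S): max(-10.5, 0) = 0, max(8.75, 0) = 8.75, max(21.88, 0) = 21.88
Node u (S = 55): continuation = 1/1.04·[0.8286·0.0000 + 0.1714·8.7500] = 1.4423; exercise value = 0.0000 ≤ continuation, so V_u = 1.4423
Node d (S = 37.5): continuation = 1/1.04·[0.8286·8.7500 + 0.1714·21.8750] = 10.5769; exercise value = 12.5000 > continuation, so V_d = 12.5000 (exercise)
Node 0 (S = 50): continuation = 1/1.04·[0.8286·1.4423 + 0.1714·12.5000] = 3.2095; exercise value = 0.0000 ≤ continuation, so V_0 = 3.2095

$3.21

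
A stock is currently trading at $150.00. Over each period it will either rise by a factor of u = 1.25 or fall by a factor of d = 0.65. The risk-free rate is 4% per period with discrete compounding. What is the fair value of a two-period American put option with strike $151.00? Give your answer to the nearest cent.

$24.13

Risk-neutral probability p = (1 + 0.04 − 0.65)/(1.25 − 0.65) = 0.3900/0.6000 = 0.6500
Terminal stock prices: S_uu = 234.4, S_ud = 121.9, S_dd = 63.38
Terminal payoffs (K − S): max(-83.38, 0) = 0, max(29.12, 0) = 29.12, max(87.62, 0) = 87.62
Node u (S = 187.5): continuation = 1/1.04·[0.6500·0.0000 + 0.3500·29.1250] = 9.8017; exercise value = 0.0000 ≤ continuation, so V_u = 9.8017
Node d (S = 97.5): continuation = 1/1.04·[0.6500·29.1250 + 0.3500·87.6250] = 47.6923; exercise value = 53.5000 > continuation, so V_d = 53.5000 (exercise)
Node 0 (S = 150): continuation = 1/1.04·[0.6500·9.8017 + 0.3500·53.5000] = 24.1309; exercise value = 1.0000 ≤ continuation, so V_0 = 24.1309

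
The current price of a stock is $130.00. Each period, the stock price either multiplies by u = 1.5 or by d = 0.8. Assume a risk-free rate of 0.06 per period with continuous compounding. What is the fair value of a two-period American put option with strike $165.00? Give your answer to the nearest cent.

Risk-neutral probability p = (e^0.06 − 0.8)/(1.5 − 0.8) = 0.2618/0.7000 = 0.3741
Terminal stock prices: S_uu = 292.5, S_ud = 156, S_dd = 83.2
Terminal payoffs (K − S): max(-127.5, 0) = 0, max(9, 0) = 9, max(81.8, 0) = 81.8
Node u (S = 195): continuation = e^(−0.06)·[0.3741·0.0000 + 0.6259·9.0000] = 5.3055; exercise value = 0.0000 ≤ continuation, so V_u = 5.3055
Node d (S = 104): continuation = e^(−0.06)·[0.3741·9.0000 + 0.6259·81.8000] = 51.3911; exercise value = 61.0000 > continuation, so V_d = 61.0000 (exercise)
Node 0 (S = 130): continuation = e^(−0.06)·[0.3741·5.3055 + 0.6259·61.0000] = 37.8282; exercise value = 35.0000 ≤ continuation, so V_0 = 37.8282

$37.83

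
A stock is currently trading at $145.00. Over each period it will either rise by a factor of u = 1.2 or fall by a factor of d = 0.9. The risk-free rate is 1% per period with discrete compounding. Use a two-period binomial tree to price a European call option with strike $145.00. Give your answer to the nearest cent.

Risk-neutral probability p = (1 + 0.01 − 0.9)/(1.2 − 0.9) = 0.1100/0.3000 = 0.3667
Terminal stock prices: S_uu = 208.8, S_ud = 156.6, S_dd = 117.5
Terminal payoffs (S − K): max(63.8, 0) = 63.8, max(11.6, 0) = 11.6, max(-27.55, 0) = 0
Node u (S = 174): V_u = 1/1.01·[0.3667·63.8000 + 0.6333·11.6000] = 30.4356
Node d (S = 130.5): V_d = 1/1.01·[0.3667·11.6000 + 0.6333·0.0000] = 4.2112
Node 0 (S = 145): V_0 = 1/1.01·[0.3667·30.4356 + 0.6333·4.2112] = 13.6899

$13.69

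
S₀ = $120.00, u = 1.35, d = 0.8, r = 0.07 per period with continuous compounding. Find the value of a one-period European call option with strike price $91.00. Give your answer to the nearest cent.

Risk-neutral probability p = (e^0.07 − 0.8)/(1.35 − 0.8) = 0.2725/0.5500 = 0.4955
Terminal stock prices: S_u = 162, S_d = 96
Terminal payoffs (S − K): max(71, 0) = 71, max(5, 0) = 5
Node 0 (S = 120): V_0 = e^(−0.07)·[0.4955·71.0000 + 0.5045·5.0000] = 35.1522

$35.15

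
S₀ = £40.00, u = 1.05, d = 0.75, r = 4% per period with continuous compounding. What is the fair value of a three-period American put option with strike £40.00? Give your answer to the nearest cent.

Risk-neutral probability p = (e^0.04 − 0.75)/(1.05 − 0.75) = 0.2908/0.3000 = 0.9694
Terminal stock prices: S_uuu = 46.31, S_uud = 33.08, S_udd = 23.62, S_ddd = 16.88
Terminal payoffs (K − S): max(-6.305, 0) = 0, max(6.925, 0) = 6.925, max(16.38, 0) = 16.38, max(23.12, 0) = 23.12
Node uu (S = 44.1): continuation = e^(−0.04)·[0.9694·0.0000 + 0.0306·6.9250] = 0.2038; exercise value = 0.0000 ≤ continuation, so V_uu = 0.2038
Node ud (S = 31.5): continuation = e^(−0.04)·[0.9694·6.9250 + 0.0306·16.3750] = 6.9316; exercise value = 8.5000 > continuation, so V_ud = 8.5000 (exercise)
Node dd (S = 22.5): continuation = e^(−0.04)·[0.9694·16.3750 + 0.0306·23.1250] = 15.9316; exercise value = 17.5000 > continuation, so V_dd = 17.5000 (exercise)
Node u (S = 42): continuation = e^(−0.04)·[0.9694·0.2038 + 0.0306·8.5000] = 0.4400; exercise value = 0.0000 ≤ continuation, so V_u = 0.4400
Node d (S = 30): continuation = e^(−0.04)·[0.9694·8.5000 + 0.0306·17.5000] = 8.4316; exercise value = 10.0000 > continuation, so V_d = 10.0000 (exercise)
Node 0 (S = 40): continuation = e^(−0.04)·[0.9694·0.4400 + 0.0306·10.0000] = 0.7041; exercise value = 0.0000 ≤ continuation, so V_0 = 0.7041

£0.70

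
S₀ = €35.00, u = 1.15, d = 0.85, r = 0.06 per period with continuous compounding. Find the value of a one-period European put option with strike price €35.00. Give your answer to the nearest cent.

Risk-neutral probability p = (e^0.06 − 0.85)/(1.15 − 0.85) = 0.2118/0.3000 = 0.7061
Terminal stock prices: S_u = 40.25, S_d = 29.75
Terminal payoffs (K − S): max(-5.25, 0) = 0, max(5.25, 0) = 5.25
Node 0 (S = 35): V_0 = e^(−0.06)·[0.7061·0.0000 + 0.2939·5.2500] = 1.4530

€1.45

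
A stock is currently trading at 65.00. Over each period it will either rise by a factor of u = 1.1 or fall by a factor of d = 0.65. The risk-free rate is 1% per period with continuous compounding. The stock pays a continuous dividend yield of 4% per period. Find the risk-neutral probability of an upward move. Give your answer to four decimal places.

Per-period risk-free factor R = e^0.01 = 1.0101; dividend-adjusted growth = e^(0.01−0.04) = 0.9704.
Risk-neutral probability p = (0.9704 − 0.65)/(1.1 − 0.65) = 0.3204/0.4500 = 0.7121

p = 0.7121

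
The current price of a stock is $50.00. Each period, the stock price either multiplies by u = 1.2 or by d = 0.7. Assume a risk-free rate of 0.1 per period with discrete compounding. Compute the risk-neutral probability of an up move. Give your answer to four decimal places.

p = 0.8000

Risk-neutral probability p = (1 + 0.1 − 0.7)/(1.2 − 0.7) = 0.4000/0.5000 = 0.8000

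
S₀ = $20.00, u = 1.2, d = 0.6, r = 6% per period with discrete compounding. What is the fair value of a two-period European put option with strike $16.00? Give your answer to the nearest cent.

Risk-neutral probability p = (1 + 0.06 − 0.6)/(1.2 − 0.6) = 0.4600/0.6000 = 0.7667
Terminal stock prices: S_uu = 28.8, S_ud = 14.4, S_dd = 7.2
Terminal payoffs (K − S): max(-12.8, 0) = 0, max(1.6, 0) = 1.6, max(8.8, 0) = 8.8
Node u (S = 24): V_u = 1/1.06·[0.7667·0.0000 + 0.2333·1.6000] = 0.3522
Node d (S = 12): V_d = 1/1.06·[0.7667·1.6000 + 0.2333·8.8000] = 3.0943
Node 0 (S = 20): V_0 = 1/1.06·[0.7667·0.3522 + 0.2333·3.0943] = 0.9359

$0.94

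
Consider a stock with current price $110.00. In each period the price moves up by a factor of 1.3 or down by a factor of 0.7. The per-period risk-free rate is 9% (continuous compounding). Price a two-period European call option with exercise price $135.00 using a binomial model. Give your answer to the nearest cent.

$18.35

Risk-neutral probability p = (e^0.09 − 0.7)/(1.3 − 0.7) = 0.3942/0.6000 = 0.6570
Terminal stock prices: S_uu = 185.9, S_ud = 100.1, S_dd = 53.9
Terminal payoffs (S − K): max(50.9, 0) = 50.9, max(-34.9, 0) = 0, max(-81.1, 0) = 0
Node u (S = 143): V_u = e^(−0.09)·[0.6570·50.9000 + 0.3430·0.0000] = 30.5611
Node d (S = 77): V_d = e^(−0.09)·[0.6570·0.0000 + 0.3430·0.0000] = 0.0000
Node 0 (S = 110): V_0 = e^(−0.09)·[0.6570·30.5611 + 0.3430·0.0000] = 18.3493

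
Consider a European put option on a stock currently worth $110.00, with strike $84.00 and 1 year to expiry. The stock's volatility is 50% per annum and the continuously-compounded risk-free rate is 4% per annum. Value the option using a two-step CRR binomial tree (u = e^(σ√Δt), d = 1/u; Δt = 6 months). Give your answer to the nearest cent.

CRR parameters: u = e^(σ√Δt) = e^(0.5·√0.5) = 1.4241, d = 1/u = 0.7022
Per-period rate: rΔt = 0.04·0.5 = 0.02, so R = e^0.02 = 1.0202
Risk-neutral probability p = (e^0.02 − 0.7022)/(1.4241 − 0.7022) = 0.3180/0.7219 = 0.4405
Terminal stock prices: S_uu = 223.1, S_ud = 110, S_dd = 54.24
Terminal payoffs (K − S): max(-139.1, 0) = 0, max(-26, 0) = 0, max(29.76, 0) = 29.76
Node u (S = 156.7): V_u = e^(−0.02)·[0.4405·0.0000 + 0.5595·0.0000] = 0.0000
Node d (S = 77.24): V_d = e^(−0.02)·[0.4405·0.0000 + 0.5595·29.7624] = 16.3223
Node 0 (S = 110): V_0 = e^(−0.02)·[0.4405·0.0000 + 0.5595·16.3223] = 8.9514

$8.95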